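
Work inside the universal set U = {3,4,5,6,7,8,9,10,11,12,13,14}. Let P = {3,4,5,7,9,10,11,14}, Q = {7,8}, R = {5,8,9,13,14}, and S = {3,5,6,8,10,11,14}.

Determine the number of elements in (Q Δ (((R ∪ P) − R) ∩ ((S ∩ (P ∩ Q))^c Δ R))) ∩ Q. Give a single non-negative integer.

1

R ∪ P = {3,4,5,7,8,9,10,11,13,14}
(R ∪ P) − R = {3,4,7,10,11}
P ∩ Q = {7}
S ∩ (P ∩ Q) = {}
(S ∩ (P ∩ Q))^c = {3,4,5,6,7,8,9,10,11,12,13,14}
(S ∩ (P ∩ Q))^c Δ R = {3,4,6,7,10,11,12}
((R ∪ P) − R) ∩ ((S ∩ (P ∩ Q))^c Δ R) = {3,4,7,10,11}
Q Δ (((R ∪ P) − R) ∩ ((S ∩ (P ∩ Q))^c Δ R)) = {3,4,8,10,11}
(Q Δ (((R ∪ P) − R) ∩ ((S ∩ (P ∩ Q))^c Δ R))) ∩ Q = {8}
|(Q Δ (((R ∪ P) − R) ∩ ((S ∩ (P ∩ Q))^c Δ R))) ∩ Q| = 1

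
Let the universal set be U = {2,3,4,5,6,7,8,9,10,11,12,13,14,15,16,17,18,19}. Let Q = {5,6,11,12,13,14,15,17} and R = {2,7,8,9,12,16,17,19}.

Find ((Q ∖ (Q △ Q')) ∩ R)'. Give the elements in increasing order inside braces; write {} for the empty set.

Q' = {2,3,4,7,8,9,10,16,18,19}
Q △ Q' = {2,3,4,5,6,7,8,9,10,11,12,13,14,15,16,17,18,19}
Q ∖ (Q △ Q') = {}
(Q ∖ (Q △ Q')) ∩ R = {}
((Q ∖ (Q △ Q')) ∩ R)' = {2,3,4,5,6,7,8,9,10,11,12,13,14,15,16,17,18,19}

{2,3,4,5,6,7,8,9,10,11,12,13,14,15,16,17,18,19}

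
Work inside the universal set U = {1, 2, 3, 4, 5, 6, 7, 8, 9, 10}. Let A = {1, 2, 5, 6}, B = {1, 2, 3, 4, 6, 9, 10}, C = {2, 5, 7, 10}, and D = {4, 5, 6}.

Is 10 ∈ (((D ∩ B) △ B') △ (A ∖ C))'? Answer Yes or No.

Yes

10 ∉ D and 10 ∈ B, so 10 ∉ D ∩ B
10 ∈ B, so 10 ∉ B'
10 ∉ (D ∩ B) and 10 ∉ B', so 10 ∉ (D ∩ B) △ B'
10 ∉ A and 10 ∈ C, so 10 ∉ A ∖ C
10 ∉ ((D ∩ B) △ B') and 10 ∉ (A ∖ C), so 10 ∉ ((D ∩ B) △ B') △ (A ∖ C)
10 ∈ (((D ∩ B) △ B') △ (A ∖ C))' since 10 ∉ (((D ∩ B) △ B') △ (A ∖ C))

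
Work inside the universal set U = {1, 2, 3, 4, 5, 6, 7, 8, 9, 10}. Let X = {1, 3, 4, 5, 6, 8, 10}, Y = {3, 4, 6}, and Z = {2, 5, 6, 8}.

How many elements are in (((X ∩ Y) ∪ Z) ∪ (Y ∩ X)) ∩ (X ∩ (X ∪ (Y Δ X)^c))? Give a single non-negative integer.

5

X ∩ Y = {3, 4, 6}
(X ∩ Y) ∪ Z = {2, 3, 4, 5, 6, 8}
Y ∩ X = {3, 4, 6}
((X ∩ Y) ∪ Z) ∪ (Y ∩ X) = {2, 3, 4, 5, 6, 8}
Y Δ X = {1, 5, 8, 10}
(Y Δ X)^c = {2, 3, 4, 6, 7, 9}
X ∪ (Y Δ X)^c = {1, 2, 3, 4, 5, 6, 7, 8, 9, 10}
X ∩ (X ∪ (Y Δ X)^c) = {1, 3, 4, 5, 6, 8, 10}
(((X ∩ Y) ∪ Z) ∪ (Y ∩ X)) ∩ (X ∩ (X ∪ (Y Δ X)^c)) = {3, 4, 5, 6, 8}
|(((X ∩ Y) ∪ Z) ∪ (Y ∩ X)) ∩ (X ∩ (X ∪ (Y Δ X)^c))| = 5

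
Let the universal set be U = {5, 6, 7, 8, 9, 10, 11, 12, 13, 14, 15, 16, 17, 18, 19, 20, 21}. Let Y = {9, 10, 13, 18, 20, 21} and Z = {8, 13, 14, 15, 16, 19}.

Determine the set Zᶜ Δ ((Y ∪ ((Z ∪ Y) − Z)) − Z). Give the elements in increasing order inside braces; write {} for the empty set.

{5, 6, 7, 11, 12, 17}

Zᶜ = {5, 6, 7, 9, 10, 11, 12, 17, 18, 20, 21}
Z ∪ Y = {8, 9, 10, 13, 14, 15, 16, 18, 19, 20, 21}
(Z ∪ Y) − Z = {9, 10, 18, 20, 21}
Y ∪ ((Z ∪ Y) − Z) = {9, 10, 13, 18, 20, 21}
(Y ∪ ((Z ∪ Y) − Z)) − Z = {9, 10, 18, 20, 21}
Zᶜ Δ ((Y ∪ ((Z ∪ Y) − Z)) − Z) = {5, 6, 7, 11, 12, 17}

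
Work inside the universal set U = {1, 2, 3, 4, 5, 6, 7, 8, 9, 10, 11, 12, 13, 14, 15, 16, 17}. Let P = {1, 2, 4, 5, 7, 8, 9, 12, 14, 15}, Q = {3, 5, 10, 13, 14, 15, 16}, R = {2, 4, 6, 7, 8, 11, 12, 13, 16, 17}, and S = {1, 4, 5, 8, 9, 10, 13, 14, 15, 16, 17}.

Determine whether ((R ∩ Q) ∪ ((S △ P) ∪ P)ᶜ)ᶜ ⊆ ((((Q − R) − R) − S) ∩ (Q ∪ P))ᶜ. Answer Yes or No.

Yes

R ∩ Q = {13, 16}
S △ P = {2, 7, 10, 12, 13, 16, 17}
(S △ P) ∪ P = {1, 2, 4, 5, 7, 8, 9, 10, 12, 13, 14, 15, 16, 17}
((S △ P) ∪ P)ᶜ = {3, 6, 11}
(R ∩ Q) ∪ ((S △ P) ∪ P)ᶜ = {3, 6, 11, 13, 16}
((R ∩ Q) ∪ ((S △ P) ∪ P)ᶜ)ᶜ = {1, 2, 4, 5, 7, 8, 9, 10, 12, 14, 15, 17}
Q − R = {3, 5, 10, 14, 15}
(Q − R) − R = {3, 5, 10, 14, 15}
((Q − R) − R) − S = {3}
Q ∪ P = {1, 2, 3, 4, 5, 7, 8, 9, 10, 12, 13, 14, 15, 16}
(((Q − R) − R) − S) ∩ (Q ∪ P) = {3}
((((Q − R) − R) − S) ∩ (Q ∪ P))ᶜ = {1, 2, 4, 5, 6, 7, 8, 9, 10, 11, 12, 13, 14, 15, 16, 17}
Every element of {1, 2, 4, 5, 7, 8, 9, 10, 12, 14, 15, 17} is in {1, 2, 4, 5, 6, 7, 8, 9, 10, 11, 12, 13, 14, 15, 16, 17}, so ((R ∩ Q) ∪ ((S △ P) ∪ P)ᶜ)ᶜ ⊆ ((((Q − R) − R) − S) ∩ (Q ∪ P))ᶜ.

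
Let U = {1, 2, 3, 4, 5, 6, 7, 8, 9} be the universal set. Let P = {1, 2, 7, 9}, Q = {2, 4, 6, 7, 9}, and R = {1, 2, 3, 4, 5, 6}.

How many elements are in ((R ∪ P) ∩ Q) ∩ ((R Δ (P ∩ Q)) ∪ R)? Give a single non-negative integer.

5

R ∪ P = {1, 2, 3, 4, 5, 6, 7, 9}
(R ∪ P) ∩ Q = {2, 4, 6, 7, 9}
P ∩ Q = {2, 7, 9}
R Δ (P ∩ Q) = {1, 3, 4, 5, 6, 7, 9}
(R Δ (P ∩ Q)) ∪ R = {1, 2, 3, 4, 5, 6, 7, 9}
((R ∪ P) ∩ Q) ∩ ((R Δ (P ∩ Q)) ∪ R) = {2, 4, 6, 7, 9}
|((R ∪ P) ∩ Q) ∩ ((R Δ (P ∩ Q)) ∪ R)| = 5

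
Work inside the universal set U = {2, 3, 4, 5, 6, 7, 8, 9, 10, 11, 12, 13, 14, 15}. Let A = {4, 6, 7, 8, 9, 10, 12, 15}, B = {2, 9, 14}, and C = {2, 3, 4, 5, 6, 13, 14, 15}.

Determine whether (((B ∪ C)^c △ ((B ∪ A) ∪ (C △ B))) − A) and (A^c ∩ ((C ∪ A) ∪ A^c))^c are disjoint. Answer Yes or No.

Yes

B ∪ C = {2, 3, 4, 5, 6, 9, 13, 14, 15}
(B ∪ C)^c = {7, 8, 10, 11, 12}
B ∪ A = {2, 4, 6, 7, 8, 9, 10, 12, 14, 15}
C △ B = {3, 4, 5, 6, 9, 13, 15}
(B ∪ A) ∪ (C △ B) = {2, 3, 4, 5, 6, 7, 8, 9, 10, 12, 13, 14, 15}
(B ∪ C)^c △ ((B ∪ A) ∪ (C △ B)) = {2, 3, 4, 5, 6, 9, 11, 13, 14, 15}
((B ∪ C)^c △ ((B ∪ A) ∪ (C △ B))) − A = {2, 3, 5, 11, 13, 14}
A^c = {2, 3, 5, 11, 13, 14}
C ∪ A = {2, 3, 4, 5, 6, 7, 8, 9, 10, 12, 13, 14, 15}
(C ∪ A) ∪ A^c = {2, 3, 4, 5, 6, 7, 8, 9, 10, 11, 12, 13, 14, 15}
A^c ∩ ((C ∪ A) ∪ A^c) = {2, 3, 5, 11, 13, 14}
(A^c ∩ ((C ∪ A) ∪ A^c))^c = {4, 6, 7, 8, 9, 10, 12, 15}
{2, 3, 5, 11, 13, 14} and {4, 6, 7, 8, 9, 10, 12, 15} share no elements.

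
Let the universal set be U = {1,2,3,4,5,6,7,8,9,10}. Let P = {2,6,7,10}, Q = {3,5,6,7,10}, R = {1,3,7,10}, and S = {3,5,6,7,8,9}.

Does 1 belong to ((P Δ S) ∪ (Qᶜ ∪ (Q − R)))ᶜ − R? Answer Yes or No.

1 ∉ P and 1 ∉ S, so 1 ∉ P Δ S
1 ∉ Q, so 1 ∈ Qᶜ
1 ∉ Q and 1 ∈ R, so 1 ∉ Q − R
1 ∈ Qᶜ and 1 ∉ (Q − R), so 1 ∈ Qᶜ ∪ (Q − R)
1 ∉ (P Δ S) and 1 ∈ (Qᶜ ∪ (Q − R)), so 1 ∈ (P Δ S) ∪ (Qᶜ ∪ (Q − R))
1 ∉ ((P Δ S) ∪ (Qᶜ ∪ (Q − R)))ᶜ since 1 ∈ ((P Δ S) ∪ (Qᶜ ∪ (Q − R)))
1 ∉ ((P Δ S) ∪ (Qᶜ ∪ (Q − R)))ᶜ and 1 ∈ R, so 1 ∉ ((P Δ S) ∪ (Qᶜ ∪ (Q − R)))ᶜ − R

No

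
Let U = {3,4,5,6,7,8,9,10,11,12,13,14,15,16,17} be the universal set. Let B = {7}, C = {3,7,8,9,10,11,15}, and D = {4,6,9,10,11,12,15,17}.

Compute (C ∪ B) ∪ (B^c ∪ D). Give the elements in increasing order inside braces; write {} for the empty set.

{3,4,5,6,7,8,9,10,11,12,13,14,15,16,17}

C ∪ B = {3,7,8,9,10,11,15}
B^c = {3,4,5,6,8,9,10,11,12,13,14,15,16,17}
B^c ∪ D = {3,4,5,6,8,9,10,11,12,13,14,15,16,17}
(C ∪ B) ∪ (B^c ∪ D) = {3,4,5,6,7,8,9,10,11,12,13,14,15,16,17}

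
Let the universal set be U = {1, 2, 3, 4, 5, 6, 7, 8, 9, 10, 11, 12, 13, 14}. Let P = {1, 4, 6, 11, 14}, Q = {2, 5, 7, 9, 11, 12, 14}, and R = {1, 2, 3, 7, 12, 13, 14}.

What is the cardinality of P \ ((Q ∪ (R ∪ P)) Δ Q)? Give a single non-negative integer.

R ∪ P = {1, 2, 3, 4, 6, 7, 11, 12, 13, 14}
Q ∪ (R ∪ P) = {1, 2, 3, 4, 5, 6, 7, 9, 11, 12, 13, 14}
(Q ∪ (R ∪ P)) Δ Q = {1, 3, 4, 6, 13}
P \ ((Q ∪ (R ∪ P)) Δ Q) = {11, 14}
|P \ ((Q ∪ (R ∪ P)) Δ Q)| = 2

2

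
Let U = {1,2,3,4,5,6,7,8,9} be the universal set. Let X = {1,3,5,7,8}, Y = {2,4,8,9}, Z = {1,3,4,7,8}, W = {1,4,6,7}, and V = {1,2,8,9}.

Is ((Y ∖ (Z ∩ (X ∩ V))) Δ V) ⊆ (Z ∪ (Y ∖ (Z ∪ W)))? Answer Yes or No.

X ∩ V = {1,8}
Z ∩ (X ∩ V) = {1,8}
Y ∖ (Z ∩ (X ∩ V)) = {2,4,9}
(Y ∖ (Z ∩ (X ∩ V))) Δ V = {1,4,8}
Z ∪ W = {1,3,4,6,7,8}
Y ∖ (Z ∪ W) = {2,9}
Z ∪ (Y ∖ (Z ∪ W)) = {1,2,3,4,7,8,9}
Every element of {1,4,8} is in {1,2,3,4,7,8,9}, so (Y ∖ (Z ∩ (X ∩ V))) Δ V ⊆ Z ∪ (Y ∖ (Z ∪ W)).

Yes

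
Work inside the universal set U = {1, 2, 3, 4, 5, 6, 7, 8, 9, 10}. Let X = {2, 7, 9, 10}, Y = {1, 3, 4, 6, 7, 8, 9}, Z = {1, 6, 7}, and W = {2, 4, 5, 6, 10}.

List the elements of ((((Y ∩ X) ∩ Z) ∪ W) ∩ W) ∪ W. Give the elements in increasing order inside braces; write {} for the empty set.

Y ∩ X = {7, 9}
(Y ∩ X) ∩ Z = {7}
((Y ∩ X) ∩ Z) ∪ W = {2, 4, 5, 6, 7, 10}
(((Y ∩ X) ∩ Z) ∪ W) ∩ W = {2, 4, 5, 6, 10}
((((Y ∩ X) ∩ Z) ∪ W) ∩ W) ∪ W = {2, 4, 5, 6, 10}

{2, 4, 5, 6, 10}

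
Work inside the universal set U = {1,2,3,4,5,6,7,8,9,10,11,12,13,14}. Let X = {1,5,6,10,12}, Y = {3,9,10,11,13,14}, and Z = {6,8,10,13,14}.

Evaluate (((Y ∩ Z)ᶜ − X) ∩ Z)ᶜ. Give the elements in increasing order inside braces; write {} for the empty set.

{1,2,3,4,5,6,7,9,10,11,12,13,14}

Y ∩ Z = {10,13,14}
(Y ∩ Z)ᶜ = {1,2,3,4,5,6,7,8,9,11,12}
(Y ∩ Z)ᶜ − X = {2,3,4,7,8,9,11}
((Y ∩ Z)ᶜ − X) ∩ Z = {8}
(((Y ∩ Z)ᶜ − X) ∩ Z)ᶜ = {1,2,3,4,5,6,7,9,10,11,12,13,14}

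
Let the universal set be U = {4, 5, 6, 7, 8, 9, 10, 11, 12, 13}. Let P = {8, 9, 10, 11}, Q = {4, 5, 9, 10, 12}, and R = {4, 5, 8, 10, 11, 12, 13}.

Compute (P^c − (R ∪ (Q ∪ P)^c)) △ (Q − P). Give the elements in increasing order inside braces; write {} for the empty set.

P^c = {4, 5, 6, 7, 12, 13}
Q ∪ P = {4, 5, 8, 9, 10, 11, 12}
(Q ∪ P)^c = {6, 7, 13}
R ∪ (Q ∪ P)^c = {4, 5, 6, 7, 8, 10, 11, 12, 13}
P^c − (R ∪ (Q ∪ P)^c) = {}
Q − P = {4, 5, 12}
(P^c − (R ∪ (Q ∪ P)^c)) △ (Q − P) = {4, 5, 12}

{4, 5, 12}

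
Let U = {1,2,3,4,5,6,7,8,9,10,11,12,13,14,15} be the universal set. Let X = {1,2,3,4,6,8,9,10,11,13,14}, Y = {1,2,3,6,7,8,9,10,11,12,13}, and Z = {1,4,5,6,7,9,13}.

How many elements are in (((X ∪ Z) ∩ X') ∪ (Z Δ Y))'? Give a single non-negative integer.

6

X ∪ Z = {1,2,3,4,5,6,7,8,9,10,11,13,14}
X' = {5,7,12,15}
(X ∪ Z) ∩ X' = {5,7}
Z Δ Y = {2,3,4,5,8,10,11,12}
((X ∪ Z) ∩ X') ∪ (Z Δ Y) = {2,3,4,5,7,8,10,11,12}
(((X ∪ Z) ∩ X') ∪ (Z Δ Y))' = {1,6,9,13,14,15}
|(((X ∪ Z) ∩ X') ∪ (Z Δ Y))'| = 6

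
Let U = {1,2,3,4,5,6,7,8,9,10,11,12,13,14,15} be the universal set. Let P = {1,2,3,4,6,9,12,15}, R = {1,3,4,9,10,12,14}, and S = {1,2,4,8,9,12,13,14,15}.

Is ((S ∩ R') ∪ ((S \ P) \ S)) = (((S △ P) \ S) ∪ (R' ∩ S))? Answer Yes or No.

No

R' = {2,5,6,7,8,11,13,15}
S ∩ R' = {2,8,13,15}
S \ P = {8,13,14}
(S \ P) \ S = {}
(S ∩ R') ∪ ((S \ P) \ S) = {2,8,13,15}
S △ P = {3,6,8,13,14}
(S △ P) \ S = {3,6}
R' ∩ S = {2,8,13,15}
((S △ P) \ S) ∪ (R' ∩ S) = {2,3,6,8,13,15}
3 ∈ ((S △ P) \ S) ∪ (R' ∩ S) but 3 ∉ (S ∩ R') ∪ ((S \ P) \ S), so they differ.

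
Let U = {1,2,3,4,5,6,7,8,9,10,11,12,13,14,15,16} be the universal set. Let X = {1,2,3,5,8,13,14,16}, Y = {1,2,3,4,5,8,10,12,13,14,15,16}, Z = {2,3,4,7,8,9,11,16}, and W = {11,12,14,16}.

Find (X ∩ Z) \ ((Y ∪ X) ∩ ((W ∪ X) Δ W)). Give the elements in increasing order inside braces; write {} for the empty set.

{16}

X ∩ Z = {2,3,8,16}
Y ∪ X = {1,2,3,4,5,8,10,12,13,14,15,16}
W ∪ X = {1,2,3,5,8,11,12,13,14,16}
(W ∪ X) Δ W = {1,2,3,5,8,13}
(Y ∪ X) ∩ ((W ∪ X) Δ W) = {1,2,3,5,8,13}
(X ∩ Z) \ ((Y ∪ X) ∩ ((W ∪ X) Δ W)) = {16}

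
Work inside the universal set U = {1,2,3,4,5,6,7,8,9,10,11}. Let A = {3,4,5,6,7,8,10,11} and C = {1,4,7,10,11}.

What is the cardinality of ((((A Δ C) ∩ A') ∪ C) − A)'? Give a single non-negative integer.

A Δ C = {1,3,5,6,8}
A' = {1,2,9}
(A Δ C) ∩ A' = {1}
((A Δ C) ∩ A') ∪ C = {1,4,7,10,11}
(((A Δ C) ∩ A') ∪ C) − A = {1}
((((A Δ C) ∩ A') ∪ C) − A)' = {2,3,4,5,6,7,8,9,10,11}
|((((A Δ C) ∩ A') ∪ C) − A)'| = 10

10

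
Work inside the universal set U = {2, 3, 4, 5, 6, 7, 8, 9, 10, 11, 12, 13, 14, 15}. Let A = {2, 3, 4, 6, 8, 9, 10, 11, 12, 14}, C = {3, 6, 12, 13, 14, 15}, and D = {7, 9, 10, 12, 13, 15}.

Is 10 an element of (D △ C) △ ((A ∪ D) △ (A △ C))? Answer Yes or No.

Yes

10 ∈ D and 10 ∉ C, so 10 ∈ D △ C
10 ∈ A and 10 ∈ D, so 10 ∈ A ∪ D
10 ∈ A and 10 ∉ C, so 10 ∈ A △ C
10 ∈ (A ∪ D) and 10 ∈ (A △ C), so 10 ∉ (A ∪ D) △ (A △ C)
10 ∈ (D △ C) and 10 ∉ ((A ∪ D) △ (A △ C)), so 10 ∈ (D △ C) △ ((A ∪ D) △ (A △ C))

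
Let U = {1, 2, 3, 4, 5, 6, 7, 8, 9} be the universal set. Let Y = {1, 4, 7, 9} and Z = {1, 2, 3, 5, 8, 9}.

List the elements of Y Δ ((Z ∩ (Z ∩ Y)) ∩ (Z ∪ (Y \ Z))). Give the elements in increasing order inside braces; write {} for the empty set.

Z ∩ Y = {1, 9}
Z ∩ (Z ∩ Y) = {1, 9}
Y \ Z = {4, 7}
Z ∪ (Y \ Z) = {1, 2, 3, 4, 5, 7, 8, 9}
(Z ∩ (Z ∩ Y)) ∩ (Z ∪ (Y \ Z)) = {1, 9}
Y Δ ((Z ∩ (Z ∩ Y)) ∩ (Z ∪ (Y \ Z))) = {4, 7}

{4, 7}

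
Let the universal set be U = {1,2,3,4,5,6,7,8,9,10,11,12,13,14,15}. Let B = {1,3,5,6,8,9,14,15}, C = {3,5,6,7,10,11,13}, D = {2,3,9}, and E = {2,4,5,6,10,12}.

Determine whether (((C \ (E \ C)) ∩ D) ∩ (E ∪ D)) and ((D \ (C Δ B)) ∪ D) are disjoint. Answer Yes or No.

No

E \ C = {2,4,12}
C \ (E \ C) = {3,5,6,7,10,11,13}
(C \ (E \ C)) ∩ D = {3}
E ∪ D = {2,3,4,5,6,9,10,12}
((C \ (E \ C)) ∩ D) ∩ (E ∪ D) = {3}
C Δ B = {1,7,8,9,10,11,13,14,15}
D \ (C Δ B) = {2,3}
(D \ (C Δ B)) ∪ D = {2,3,9}
3 lies in both, so they are not disjoint.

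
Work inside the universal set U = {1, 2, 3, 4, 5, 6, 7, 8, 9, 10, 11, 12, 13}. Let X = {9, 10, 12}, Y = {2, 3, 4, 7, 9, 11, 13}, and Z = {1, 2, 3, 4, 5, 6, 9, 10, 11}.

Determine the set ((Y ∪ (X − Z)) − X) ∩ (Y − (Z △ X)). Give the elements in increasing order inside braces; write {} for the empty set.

{7, 13}

X − Z = {12}
Y ∪ (X − Z) = {2, 3, 4, 7, 9, 11, 12, 13}
(Y ∪ (X − Z)) − X = {2, 3, 4, 7, 11, 13}
Z △ X = {1, 2, 3, 4, 5, 6, 11, 12}
Y − (Z △ X) = {7, 9, 13}
((Y ∪ (X − Z)) − X) ∩ (Y − (Z △ X)) = {7, 13}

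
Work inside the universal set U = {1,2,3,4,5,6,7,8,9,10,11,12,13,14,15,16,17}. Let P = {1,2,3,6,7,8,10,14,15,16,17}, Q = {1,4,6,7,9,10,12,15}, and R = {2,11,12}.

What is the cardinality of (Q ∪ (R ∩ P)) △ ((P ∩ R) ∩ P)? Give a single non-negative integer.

8

R ∩ P = {2}
Q ∪ (R ∩ P) = {1,2,4,6,7,9,10,12,15}
P ∩ R = {2}
(P ∩ R) ∩ P = {2}
(Q ∪ (R ∩ P)) △ ((P ∩ R) ∩ P) = {1,4,6,7,9,10,12,15}
|(Q ∪ (R ∩ P)) △ ((P ∩ R) ∩ P)| = 8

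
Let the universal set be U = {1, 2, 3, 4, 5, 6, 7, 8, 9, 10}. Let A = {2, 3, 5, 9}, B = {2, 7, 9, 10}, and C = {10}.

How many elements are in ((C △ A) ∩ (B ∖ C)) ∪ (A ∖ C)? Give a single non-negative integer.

4

C △ A = {2, 3, 5, 9, 10}
B ∖ C = {2, 7, 9}
(C △ A) ∩ (B ∖ C) = {2, 9}
A ∖ C = {2, 3, 5, 9}
((C △ A) ∩ (B ∖ C)) ∪ (A ∖ C) = {2, 3, 5, 9}
|((C △ A) ∩ (B ∖ C)) ∪ (A ∖ C)| = 4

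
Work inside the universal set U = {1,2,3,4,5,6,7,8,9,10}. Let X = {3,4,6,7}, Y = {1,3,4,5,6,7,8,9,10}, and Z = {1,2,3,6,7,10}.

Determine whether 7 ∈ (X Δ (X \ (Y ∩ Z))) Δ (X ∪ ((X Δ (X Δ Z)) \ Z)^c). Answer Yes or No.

No

7 ∈ Y and 7 ∈ Z, so 7 ∈ Y ∩ Z
7 ∈ X and 7 ∈ (Y ∩ Z), so 7 ∉ X \ (Y ∩ Z)
7 ∈ X and 7 ∉ (X \ (Y ∩ Z)), so 7 ∈ X Δ (X \ (Y ∩ Z))
7 ∈ X and 7 ∈ Z, so 7 ∉ X Δ Z
7 ∈ X and 7 ∉ (X Δ Z), so 7 ∈ X Δ (X Δ Z)
7 ∈ (X Δ (X Δ Z)) and 7 ∈ Z, so 7 ∉ (X Δ (X Δ Z)) \ Z
7 ∈ ((X Δ (X Δ Z)) \ Z)^c since 7 ∉ ((X Δ (X Δ Z)) \ Z)
7 ∈ X and 7 ∈ ((X Δ (X Δ Z)) \ Z)^c, so 7 ∈ X ∪ ((X Δ (X Δ Z)) \ Z)^c
7 ∈ (X Δ (X \ (Y ∩ Z))) and 7 ∈ (X ∪ ((X Δ (X Δ Z)) \ Z)^c), so 7 ∉ (X Δ (X \ (Y ∩ Z))) Δ (X ∪ ((X Δ (X Δ Z)) \ Z)^c)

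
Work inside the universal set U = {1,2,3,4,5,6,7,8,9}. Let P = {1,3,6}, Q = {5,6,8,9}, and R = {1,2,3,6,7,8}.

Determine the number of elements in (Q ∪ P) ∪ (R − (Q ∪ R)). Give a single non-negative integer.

6

Q ∪ P = {1,3,5,6,8,9}
Q ∪ R = {1,2,3,5,6,7,8,9}
R − (Q ∪ R) = {}
(Q ∪ P) ∪ (R − (Q ∪ R)) = {1,3,5,6,8,9}
|(Q ∪ P) ∪ (R − (Q ∪ R))| = 6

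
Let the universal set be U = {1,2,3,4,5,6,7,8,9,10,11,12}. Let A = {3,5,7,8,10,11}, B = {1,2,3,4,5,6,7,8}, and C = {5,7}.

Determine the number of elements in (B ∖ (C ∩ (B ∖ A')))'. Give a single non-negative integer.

A' = {1,2,4,6,9,12}
B ∖ A' = {3,5,7,8}
C ∩ (B ∖ A') = {5,7}
B ∖ (C ∩ (B ∖ A')) = {1,2,3,4,6,8}
(B ∖ (C ∩ (B ∖ A')))' = {5,7,9,10,11,12}
|(B ∖ (C ∩ (B ∖ A')))'| = 6

6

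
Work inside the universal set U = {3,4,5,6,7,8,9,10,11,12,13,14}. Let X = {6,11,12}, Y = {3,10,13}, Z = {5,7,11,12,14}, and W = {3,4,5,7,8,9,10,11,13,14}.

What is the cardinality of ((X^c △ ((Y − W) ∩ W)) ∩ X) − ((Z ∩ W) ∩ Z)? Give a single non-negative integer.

X^c = {3,4,5,7,8,9,10,13,14}
Y − W = {}
(Y − W) ∩ W = {}
X^c △ ((Y − W) ∩ W) = {3,4,5,7,8,9,10,13,14}
(X^c △ ((Y − W) ∩ W)) ∩ X = {}
Z ∩ W = {5,7,11,14}
(Z ∩ W) ∩ Z = {5,7,11,14}
((X^c △ ((Y − W) ∩ W)) ∩ X) − ((Z ∩ W) ∩ Z) = {}
|((X^c △ ((Y − W) ∩ W)) ∩ X) − ((Z ∩ W) ∩ Z)| = 0

0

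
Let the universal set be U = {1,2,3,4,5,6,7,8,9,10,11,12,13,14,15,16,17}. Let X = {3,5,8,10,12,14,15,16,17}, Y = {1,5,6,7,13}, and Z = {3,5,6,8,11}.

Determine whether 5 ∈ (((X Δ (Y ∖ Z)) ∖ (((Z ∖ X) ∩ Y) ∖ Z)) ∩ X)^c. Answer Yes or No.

No

5 ∈ Y and 5 ∈ Z, so 5 ∉ Y ∖ Z
5 ∈ X and 5 ∉ (Y ∖ Z), so 5 ∈ X Δ (Y ∖ Z)
5 ∈ Z and 5 ∈ X, so 5 ∉ Z ∖ X
5 ∉ (Z ∖ X) and 5 ∈ Y, so 5 ∉ (Z ∖ X) ∩ Y
5 ∉ ((Z ∖ X) ∩ Y) and 5 ∈ Z, so 5 ∉ ((Z ∖ X) ∩ Y) ∖ Z
5 ∈ (X Δ (Y ∖ Z)) and 5 ∉ (((Z ∖ X) ∩ Y) ∖ Z), so 5 ∈ (X Δ (Y ∖ Z)) ∖ (((Z ∖ X) ∩ Y) ∖ Z)
5 ∈ ((X Δ (Y ∖ Z)) ∖ (((Z ∖ X) ∩ Y) ∖ Z)) and 5 ∈ X, so 5 ∈ ((X Δ (Y ∖ Z)) ∖ (((Z ∖ X) ∩ Y) ∖ Z)) ∩ X
5 ∉ (((X Δ (Y ∖ Z)) ∖ (((Z ∖ X) ∩ Y) ∖ Z)) ∩ X)^c since 5 ∈ (((X Δ (Y ∖ Z)) ∖ (((Z ∖ X) ∩ Y) ∖ Z)) ∩ X)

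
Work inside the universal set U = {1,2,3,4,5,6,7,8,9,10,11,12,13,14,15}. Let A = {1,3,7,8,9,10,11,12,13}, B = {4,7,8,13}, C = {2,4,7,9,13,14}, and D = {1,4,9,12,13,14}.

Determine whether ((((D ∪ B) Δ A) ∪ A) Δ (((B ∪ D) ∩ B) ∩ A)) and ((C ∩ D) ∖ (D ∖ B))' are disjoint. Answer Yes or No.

No

D ∪ B = {1,4,7,8,9,12,13,14}
(D ∪ B) Δ A = {3,4,10,11,14}
((D ∪ B) Δ A) ∪ A = {1,3,4,7,8,9,10,11,12,13,14}
B ∪ D = {1,4,7,8,9,12,13,14}
(B ∪ D) ∩ B = {4,7,8,13}
((B ∪ D) ∩ B) ∩ A = {7,8,13}
(((D ∪ B) Δ A) ∪ A) Δ (((B ∪ D) ∩ B) ∩ A) = {1,3,4,9,10,11,12,14}
C ∩ D = {4,9,13,14}
D ∖ B = {1,9,12,14}
(C ∩ D) ∖ (D ∖ B) = {4,13}
((C ∩ D) ∖ (D ∖ B))' = {1,2,3,5,6,7,8,9,10,11,12,14,15}
1 lies in both, so they are not disjoint.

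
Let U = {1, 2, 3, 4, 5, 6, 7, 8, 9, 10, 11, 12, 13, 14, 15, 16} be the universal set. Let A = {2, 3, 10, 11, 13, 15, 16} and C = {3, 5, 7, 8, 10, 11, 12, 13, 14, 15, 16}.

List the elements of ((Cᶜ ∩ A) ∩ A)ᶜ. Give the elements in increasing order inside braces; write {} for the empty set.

Cᶜ = {1, 2, 4, 6, 9}
Cᶜ ∩ A = {2}
(Cᶜ ∩ A) ∩ A = {2}
((Cᶜ ∩ A) ∩ A)ᶜ = {1, 3, 4, 5, 6, 7, 8, 9, 10, 11, 12, 13, 14, 15, 16}

{1, 3, 4, 5, 6, 7, 8, 9, 10, 11, 12, 13, 14, 15, 16}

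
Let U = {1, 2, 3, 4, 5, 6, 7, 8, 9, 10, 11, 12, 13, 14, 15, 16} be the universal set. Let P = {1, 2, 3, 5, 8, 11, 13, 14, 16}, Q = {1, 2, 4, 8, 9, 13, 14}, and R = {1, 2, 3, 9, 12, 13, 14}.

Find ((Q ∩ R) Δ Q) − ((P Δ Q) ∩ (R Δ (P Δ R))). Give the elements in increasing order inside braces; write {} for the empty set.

Q ∩ R = {1, 2, 9, 13, 14}
(Q ∩ R) Δ Q = {4, 8}
P Δ Q = {3, 4, 5, 9, 11, 16}
P Δ R = {5, 8, 9, 11, 12, 16}
R Δ (P Δ R) = {1, 2, 3, 5, 8, 11, 13, 14, 16}
(P Δ Q) ∩ (R Δ (P Δ R)) = {3, 5, 11, 16}
((Q ∩ R) Δ Q) − ((P Δ Q) ∩ (R Δ (P Δ R))) = {4, 8}

{4, 8}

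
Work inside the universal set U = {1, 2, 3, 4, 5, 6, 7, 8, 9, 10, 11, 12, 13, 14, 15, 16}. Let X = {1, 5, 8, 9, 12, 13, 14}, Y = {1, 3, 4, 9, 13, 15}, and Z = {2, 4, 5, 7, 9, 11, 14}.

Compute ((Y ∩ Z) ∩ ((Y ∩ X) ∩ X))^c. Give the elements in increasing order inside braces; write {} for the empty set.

Y ∩ Z = {4, 9}
Y ∩ X = {1, 9, 13}
(Y ∩ X) ∩ X = {1, 9, 13}
(Y ∩ Z) ∩ ((Y ∩ X) ∩ X) = {9}
((Y ∩ Z) ∩ ((Y ∩ X) ∩ X))^c = {1, 2, 3, 4, 5, 6, 7, 8, 10, 11, 12, 13, 14, 15, 16}

{1, 2, 3, 4, 5, 6, 7, 8, 10, 11, 12, 13, 14, 15, 16}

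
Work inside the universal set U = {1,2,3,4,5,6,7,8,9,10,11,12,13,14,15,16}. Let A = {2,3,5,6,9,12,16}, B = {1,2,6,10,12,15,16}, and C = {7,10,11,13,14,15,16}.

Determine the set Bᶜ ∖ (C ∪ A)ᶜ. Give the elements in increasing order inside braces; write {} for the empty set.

Bᶜ = {3,4,5,7,8,9,11,13,14}
C ∪ A = {2,3,5,6,7,9,10,11,12,13,14,15,16}
(C ∪ A)ᶜ = {1,4,8}
Bᶜ ∖ (C ∪ A)ᶜ = {3,5,7,9,11,13,14}

{3,5,7,9,11,13,14}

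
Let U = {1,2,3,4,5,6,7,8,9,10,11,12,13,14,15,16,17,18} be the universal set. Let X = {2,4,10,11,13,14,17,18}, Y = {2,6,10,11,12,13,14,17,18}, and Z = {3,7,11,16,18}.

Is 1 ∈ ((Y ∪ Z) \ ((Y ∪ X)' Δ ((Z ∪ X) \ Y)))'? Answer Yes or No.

Yes

1 ∉ Y and 1 ∉ Z, so 1 ∉ Y ∪ Z
1 ∉ Y and 1 ∉ X, so 1 ∉ Y ∪ X
1 ∈ (Y ∪ X)' since 1 ∉ (Y ∪ X)
1 ∉ Z and 1 ∉ X, so 1 ∉ Z ∪ X
1 ∉ (Z ∪ X) and 1 ∉ Y, so 1 ∉ (Z ∪ X) \ Y
1 ∈ (Y ∪ X)' and 1 ∉ ((Z ∪ X) \ Y), so 1 ∈ (Y ∪ X)' Δ ((Z ∪ X) \ Y)
1 ∉ (Y ∪ Z) and 1 ∈ ((Y ∪ X)' Δ ((Z ∪ X) \ Y)), so 1 ∉ (Y ∪ Z) \ ((Y ∪ X)' Δ ((Z ∪ X) \ Y))
1 ∈ ((Y ∪ Z) \ ((Y ∪ X)' Δ ((Z ∪ X) \ Y)))' since 1 ∉ ((Y ∪ Z) \ ((Y ∪ X)' Δ ((Z ∪ X) \ Y)))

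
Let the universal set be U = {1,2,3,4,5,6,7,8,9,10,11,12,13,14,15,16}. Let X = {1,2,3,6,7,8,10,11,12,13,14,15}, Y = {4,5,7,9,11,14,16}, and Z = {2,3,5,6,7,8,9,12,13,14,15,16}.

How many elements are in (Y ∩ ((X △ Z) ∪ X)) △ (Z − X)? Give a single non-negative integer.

X △ Z = {1,5,9,10,11,16}
(X △ Z) ∪ X = {1,2,3,5,6,7,8,9,10,11,12,13,14,15,16}
Y ∩ ((X △ Z) ∪ X) = {5,7,9,11,14,16}
Z − X = {5,9,16}
(Y ∩ ((X △ Z) ∪ X)) △ (Z − X) = {7,11,14}
|(Y ∩ ((X △ Z) ∪ X)) △ (Z − X)| = 3

3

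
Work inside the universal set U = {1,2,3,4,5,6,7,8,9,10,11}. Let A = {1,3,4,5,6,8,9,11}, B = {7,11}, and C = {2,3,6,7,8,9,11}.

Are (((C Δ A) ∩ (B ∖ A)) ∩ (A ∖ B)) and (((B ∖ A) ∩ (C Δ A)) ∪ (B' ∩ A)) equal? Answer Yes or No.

No

C Δ A = {1,2,4,5,7}
B ∖ A = {7}
(C Δ A) ∩ (B ∖ A) = {7}
A ∖ B = {1,3,4,5,6,8,9}
((C Δ A) ∩ (B ∖ A)) ∩ (A ∖ B) = {}
(B ∖ A) ∩ (C Δ A) = {7}
B' = {1,2,3,4,5,6,8,9,10}
B' ∩ A = {1,3,4,5,6,8,9}
((B ∖ A) ∩ (C Δ A)) ∪ (B' ∩ A) = {1,3,4,5,6,7,8,9}
1 ∈ ((B ∖ A) ∩ (C Δ A)) ∪ (B' ∩ A) but 1 ∉ ((C Δ A) ∩ (B ∖ A)) ∩ (A ∖ B), so they differ.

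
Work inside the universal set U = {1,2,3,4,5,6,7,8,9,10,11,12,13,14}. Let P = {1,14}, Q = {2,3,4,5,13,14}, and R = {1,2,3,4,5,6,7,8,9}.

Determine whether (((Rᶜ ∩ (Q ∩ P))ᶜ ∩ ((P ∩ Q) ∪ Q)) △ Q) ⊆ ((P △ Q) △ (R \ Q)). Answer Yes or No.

No

Rᶜ = {10,11,12,13,14}
Q ∩ P = {14}
Rᶜ ∩ (Q ∩ P) = {14}
(Rᶜ ∩ (Q ∩ P))ᶜ = {1,2,3,4,5,6,7,8,9,10,11,12,13}
P ∩ Q = {14}
(P ∩ Q) ∪ Q = {2,3,4,5,13,14}
(Rᶜ ∩ (Q ∩ P))ᶜ ∩ ((P ∩ Q) ∪ Q) = {2,3,4,5,13}
((Rᶜ ∩ (Q ∩ P))ᶜ ∩ ((P ∩ Q) ∪ Q)) △ Q = {14}
P △ Q = {1,2,3,4,5,13}
R \ Q = {1,6,7,8,9}
(P △ Q) △ (R \ Q) = {2,3,4,5,6,7,8,9,13}
14 ∈ ((Rᶜ ∩ (Q ∩ P))ᶜ ∩ ((P ∩ Q) ∪ Q)) △ Q but 14 ∉ (P △ Q) △ (R \ Q), so the inclusion fails.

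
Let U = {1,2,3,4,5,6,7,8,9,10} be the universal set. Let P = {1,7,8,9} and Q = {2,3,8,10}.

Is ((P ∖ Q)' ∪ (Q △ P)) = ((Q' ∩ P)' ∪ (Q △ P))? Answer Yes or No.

P ∖ Q = {1,7,9}
(P ∖ Q)' = {2,3,4,5,6,8,10}
Q △ P = {1,2,3,7,9,10}
(P ∖ Q)' ∪ (Q △ P) = {1,2,3,4,5,6,7,8,9,10}
Q' = {1,4,5,6,7,9}
Q' ∩ P = {1,7,9}
(Q' ∩ P)' = {2,3,4,5,6,8,10}
(Q' ∩ P)' ∪ (Q △ P) = {1,2,3,4,5,6,7,8,9,10}
Both equal {1,2,3,4,5,6,7,8,9,10}, so (P ∖ Q)' ∪ (Q △ P) = (Q' ∩ P)' ∪ (Q △ P).

Yes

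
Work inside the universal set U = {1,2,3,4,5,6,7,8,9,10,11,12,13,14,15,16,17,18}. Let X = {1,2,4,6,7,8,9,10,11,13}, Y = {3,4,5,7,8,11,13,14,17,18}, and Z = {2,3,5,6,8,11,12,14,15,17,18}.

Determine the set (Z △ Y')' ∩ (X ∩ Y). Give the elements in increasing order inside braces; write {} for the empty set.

{4,7,13}

Y' = {1,2,6,9,10,12,15,16}
Z △ Y' = {1,3,5,8,9,10,11,14,16,17,18}
(Z △ Y')' = {2,4,6,7,12,13,15}
X ∩ Y = {4,7,8,11,13}
(Z △ Y')' ∩ (X ∩ Y) = {4,7,13}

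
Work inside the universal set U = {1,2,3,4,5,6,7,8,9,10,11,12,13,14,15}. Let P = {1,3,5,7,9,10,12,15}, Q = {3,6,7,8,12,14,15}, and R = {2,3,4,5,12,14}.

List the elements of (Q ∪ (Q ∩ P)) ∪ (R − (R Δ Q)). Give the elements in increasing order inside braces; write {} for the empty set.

{3,6,7,8,12,14,15}

Q ∩ P = {3,7,12,15}
Q ∪ (Q ∩ P) = {3,6,7,8,12,14,15}
R Δ Q = {2,4,5,6,7,8,15}
R − (R Δ Q) = {3,12,14}
(Q ∪ (Q ∩ P)) ∪ (R − (R Δ Q)) = {3,6,7,8,12,14,15}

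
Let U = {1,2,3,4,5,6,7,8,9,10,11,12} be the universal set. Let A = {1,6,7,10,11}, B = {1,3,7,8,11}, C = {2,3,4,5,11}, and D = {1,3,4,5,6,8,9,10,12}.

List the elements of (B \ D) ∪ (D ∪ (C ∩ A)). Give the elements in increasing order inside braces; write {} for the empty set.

B \ D = {7,11}
C ∩ A = {11}
D ∪ (C ∩ A) = {1,3,4,5,6,8,9,10,11,12}
(B \ D) ∪ (D ∪ (C ∩ A)) = {1,3,4,5,6,7,8,9,10,11,12}

{1,3,4,5,6,7,8,9,10,11,12}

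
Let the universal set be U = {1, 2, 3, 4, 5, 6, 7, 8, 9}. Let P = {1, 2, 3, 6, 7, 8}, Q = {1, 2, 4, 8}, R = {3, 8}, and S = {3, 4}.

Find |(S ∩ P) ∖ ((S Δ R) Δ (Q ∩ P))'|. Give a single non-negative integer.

S ∩ P = {3}
S Δ R = {4, 8}
Q ∩ P = {1, 2, 8}
(S Δ R) Δ (Q ∩ P) = {1, 2, 4}
((S Δ R) Δ (Q ∩ P))' = {3, 5, 6, 7, 8, 9}
(S ∩ P) ∖ ((S Δ R) Δ (Q ∩ P))' = {}
|(S ∩ P) ∖ ((S Δ R) Δ (Q ∩ P))'| = 0

0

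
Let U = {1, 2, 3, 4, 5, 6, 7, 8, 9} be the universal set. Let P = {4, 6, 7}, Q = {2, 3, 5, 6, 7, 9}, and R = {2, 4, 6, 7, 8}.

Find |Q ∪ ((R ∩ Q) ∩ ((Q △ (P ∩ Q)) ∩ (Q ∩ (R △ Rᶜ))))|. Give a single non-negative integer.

6

R ∩ Q = {2, 6, 7}
P ∩ Q = {6, 7}
Q △ (P ∩ Q) = {2, 3, 5, 9}
Rᶜ = {1, 3, 5, 9}
R △ Rᶜ = {1, 2, 3, 4, 5, 6, 7, 8, 9}
Q ∩ (R △ Rᶜ) = {2, 3, 5, 6, 7, 9}
(Q △ (P ∩ Q)) ∩ (Q ∩ (R △ Rᶜ)) = {2, 3, 5, 9}
(R ∩ Q) ∩ ((Q △ (P ∩ Q)) ∩ (Q ∩ (R △ Rᶜ))) = {2}
Q ∪ ((R ∩ Q) ∩ ((Q △ (P ∩ Q)) ∩ (Q ∩ (R △ Rᶜ)))) = {2, 3, 5, 6, 7, 9}
|Q ∪ ((R ∩ Q) ∩ ((Q △ (P ∩ Q)) ∩ (Q ∩ (R △ Rᶜ))))| = 6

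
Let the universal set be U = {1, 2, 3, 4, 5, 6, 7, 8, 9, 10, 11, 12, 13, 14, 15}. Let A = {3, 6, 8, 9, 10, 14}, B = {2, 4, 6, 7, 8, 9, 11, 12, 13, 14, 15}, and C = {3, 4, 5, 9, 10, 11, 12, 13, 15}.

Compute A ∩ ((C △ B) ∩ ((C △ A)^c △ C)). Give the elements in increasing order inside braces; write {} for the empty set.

C △ B = {2, 3, 5, 6, 7, 8, 10, 14}
C △ A = {4, 5, 6, 8, 11, 12, 13, 14, 15}
(C △ A)^c = {1, 2, 3, 7, 9, 10}
(C △ A)^c △ C = {1, 2, 4, 5, 7, 11, 12, 13, 15}
(C △ B) ∩ ((C △ A)^c △ C) = {2, 5, 7}
A ∩ ((C △ B) ∩ ((C △ A)^c △ C)) = {}

{}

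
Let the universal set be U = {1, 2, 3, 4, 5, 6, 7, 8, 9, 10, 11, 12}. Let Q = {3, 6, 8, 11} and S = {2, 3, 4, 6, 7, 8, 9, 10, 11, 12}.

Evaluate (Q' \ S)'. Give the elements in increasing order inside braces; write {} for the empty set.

{2, 3, 4, 6, 7, 8, 9, 10, 11, 12}

Q' = {1, 2, 4, 5, 7, 9, 10, 12}
Q' \ S = {1, 5}
(Q' \ S)' = {2, 3, 4, 6, 7, 8, 9, 10, 11, 12}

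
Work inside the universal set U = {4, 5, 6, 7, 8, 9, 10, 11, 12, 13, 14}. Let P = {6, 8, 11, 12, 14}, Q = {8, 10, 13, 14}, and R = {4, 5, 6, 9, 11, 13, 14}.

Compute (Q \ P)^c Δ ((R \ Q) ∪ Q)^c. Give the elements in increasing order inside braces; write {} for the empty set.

{4, 5, 6, 8, 9, 11, 14}

Q \ P = {10, 13}
(Q \ P)^c = {4, 5, 6, 7, 8, 9, 11, 12, 14}
R \ Q = {4, 5, 6, 9, 11}
(R \ Q) ∪ Q = {4, 5, 6, 8, 9, 10, 11, 13, 14}
((R \ Q) ∪ Q)^c = {7, 12}
(Q \ P)^c Δ ((R \ Q) ∪ Q)^c = {4, 5, 6, 8, 9, 11, 14}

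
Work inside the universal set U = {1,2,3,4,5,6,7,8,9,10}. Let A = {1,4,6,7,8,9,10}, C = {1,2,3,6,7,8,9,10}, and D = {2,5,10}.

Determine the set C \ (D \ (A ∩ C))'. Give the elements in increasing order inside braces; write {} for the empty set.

{2}

A ∩ C = {1,6,7,8,9,10}
D \ (A ∩ C) = {2,5}
(D \ (A ∩ C))' = {1,3,4,6,7,8,9,10}
C \ (D \ (A ∩ C))' = {2}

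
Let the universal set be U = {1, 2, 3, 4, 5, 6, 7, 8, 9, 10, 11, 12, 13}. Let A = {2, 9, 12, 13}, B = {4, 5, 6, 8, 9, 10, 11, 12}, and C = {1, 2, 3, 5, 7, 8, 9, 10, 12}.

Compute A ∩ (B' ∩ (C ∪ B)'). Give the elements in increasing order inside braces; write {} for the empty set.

B' = {1, 2, 3, 7, 13}
C ∪ B = {1, 2, 3, 4, 5, 6, 7, 8, 9, 10, 11, 12}
(C ∪ B)' = {13}
B' ∩ (C ∪ B)' = {13}
A ∩ (B' ∩ (C ∪ B)') = {13}

{13}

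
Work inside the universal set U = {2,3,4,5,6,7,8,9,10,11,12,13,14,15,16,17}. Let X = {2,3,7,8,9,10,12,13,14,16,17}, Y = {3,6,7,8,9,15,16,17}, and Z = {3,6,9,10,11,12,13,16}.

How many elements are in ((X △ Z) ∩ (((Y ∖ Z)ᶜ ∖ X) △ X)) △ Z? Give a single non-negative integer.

X △ Z = {2,6,7,8,11,14,17}
Y ∖ Z = {7,8,15,17}
(Y ∖ Z)ᶜ = {2,3,4,5,6,9,10,11,12,13,14,16}
(Y ∖ Z)ᶜ ∖ X = {4,5,6,11}
((Y ∖ Z)ᶜ ∖ X) △ X = {2,3,4,5,6,7,8,9,10,11,12,13,14,16,17}
(X △ Z) ∩ (((Y ∖ Z)ᶜ ∖ X) △ X) = {2,6,7,8,11,14,17}
((X △ Z) ∩ (((Y ∖ Z)ᶜ ∖ X) △ X)) △ Z = {2,3,7,8,9,10,12,13,14,16,17}
|((X △ Z) ∩ (((Y ∖ Z)ᶜ ∖ X) △ X)) △ Z| = 11

11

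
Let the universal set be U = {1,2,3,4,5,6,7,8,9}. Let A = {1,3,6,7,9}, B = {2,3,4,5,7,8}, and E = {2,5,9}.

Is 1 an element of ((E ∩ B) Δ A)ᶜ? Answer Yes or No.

No

1 ∉ E and 1 ∉ B, so 1 ∉ E ∩ B
1 ∉ (E ∩ B) and 1 ∈ A, so 1 ∈ (E ∩ B) Δ A
1 ∉ ((E ∩ B) Δ A)ᶜ since 1 ∈ ((E ∩ B) Δ A)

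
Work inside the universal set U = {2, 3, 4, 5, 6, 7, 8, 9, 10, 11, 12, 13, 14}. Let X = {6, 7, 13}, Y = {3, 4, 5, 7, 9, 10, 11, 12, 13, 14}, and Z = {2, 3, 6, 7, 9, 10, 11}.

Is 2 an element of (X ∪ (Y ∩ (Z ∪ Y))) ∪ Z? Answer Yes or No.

2 ∈ Z and 2 ∉ Y, so 2 ∈ Z ∪ Y
2 ∉ Y and 2 ∈ (Z ∪ Y), so 2 ∉ Y ∩ (Z ∪ Y)
2 ∉ X and 2 ∉ (Y ∩ (Z ∪ Y)), so 2 ∉ X ∪ (Y ∩ (Z ∪ Y))
2 ∉ (X ∪ (Y ∩ (Z ∪ Y))) and 2 ∈ Z, so 2 ∈ (X ∪ (Y ∩ (Z ∪ Y))) ∪ Z

Yes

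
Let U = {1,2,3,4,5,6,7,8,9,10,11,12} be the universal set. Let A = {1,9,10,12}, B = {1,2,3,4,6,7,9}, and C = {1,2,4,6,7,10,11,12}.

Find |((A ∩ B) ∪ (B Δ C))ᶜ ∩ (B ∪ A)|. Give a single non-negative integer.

4

A ∩ B = {1,9}
B Δ C = {3,9,10,11,12}
(A ∩ B) ∪ (B Δ C) = {1,3,9,10,11,12}
((A ∩ B) ∪ (B Δ C))ᶜ = {2,4,5,6,7,8}
B ∪ A = {1,2,3,4,6,7,9,10,12}
((A ∩ B) ∪ (B Δ C))ᶜ ∩ (B ∪ A) = {2,4,6,7}
|((A ∩ B) ∪ (B Δ C))ᶜ ∩ (B ∪ A)| = 4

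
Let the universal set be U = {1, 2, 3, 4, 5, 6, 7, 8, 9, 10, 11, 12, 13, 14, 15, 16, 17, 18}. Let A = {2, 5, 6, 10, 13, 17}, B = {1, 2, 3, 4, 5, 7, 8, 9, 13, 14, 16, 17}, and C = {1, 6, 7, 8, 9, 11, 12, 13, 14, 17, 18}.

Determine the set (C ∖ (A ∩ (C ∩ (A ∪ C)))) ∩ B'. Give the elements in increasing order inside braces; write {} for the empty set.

{11, 12, 18}

A ∪ C = {1, 2, 5, 6, 7, 8, 9, 10, 11, 12, 13, 14, 17, 18}
C ∩ (A ∪ C) = {1, 6, 7, 8, 9, 11, 12, 13, 14, 17, 18}
A ∩ (C ∩ (A ∪ C)) = {6, 13, 17}
C ∖ (A ∩ (C ∩ (A ∪ C))) = {1, 7, 8, 9, 11, 12, 14, 18}
B' = {6, 10, 11, 12, 15, 18}
(C ∖ (A ∩ (C ∩ (A ∪ C)))) ∩ B' = {11, 12, 18}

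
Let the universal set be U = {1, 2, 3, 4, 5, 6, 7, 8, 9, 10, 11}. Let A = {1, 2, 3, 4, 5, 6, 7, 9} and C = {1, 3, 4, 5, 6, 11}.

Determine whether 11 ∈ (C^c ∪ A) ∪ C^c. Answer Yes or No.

11 ∈ C, so 11 ∉ C^c
11 ∉ C^c and 11 ∉ A, so 11 ∉ C^c ∪ A
11 ∈ C, so 11 ∉ C^c
11 ∉ (C^c ∪ A) and 11 ∉ C^c, so 11 ∉ (C^c ∪ A) ∪ C^c

No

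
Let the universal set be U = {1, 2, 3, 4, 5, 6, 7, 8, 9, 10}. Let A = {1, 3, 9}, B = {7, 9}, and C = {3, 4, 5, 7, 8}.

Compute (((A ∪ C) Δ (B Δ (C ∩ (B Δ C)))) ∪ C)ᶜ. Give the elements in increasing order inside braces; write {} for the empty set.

A ∪ C = {1, 3, 4, 5, 7, 8, 9}
B Δ C = {3, 4, 5, 8, 9}
C ∩ (B Δ C) = {3, 4, 5, 8}
B Δ (C ∩ (B Δ C)) = {3, 4, 5, 7, 8, 9}
(A ∪ C) Δ (B Δ (C ∩ (B Δ C))) = {1}
((A ∪ C) Δ (B Δ (C ∩ (B Δ C)))) ∪ C = {1, 3, 4, 5, 7, 8}
(((A ∪ C) Δ (B Δ (C ∩ (B Δ C)))) ∪ C)ᶜ = {2, 6, 9, 10}

{2, 6, 9, 10}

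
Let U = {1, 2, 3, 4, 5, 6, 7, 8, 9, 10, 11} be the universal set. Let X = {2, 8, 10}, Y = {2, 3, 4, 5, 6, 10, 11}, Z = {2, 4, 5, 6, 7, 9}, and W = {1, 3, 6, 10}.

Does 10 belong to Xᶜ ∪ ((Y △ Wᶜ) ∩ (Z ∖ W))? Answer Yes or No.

No

10 ∈ X, so 10 ∉ Xᶜ
10 ∈ W, so 10 ∉ Wᶜ
10 ∈ Y and 10 ∉ Wᶜ, so 10 ∈ Y △ Wᶜ
10 ∉ Z and 10 ∈ W, so 10 ∉ Z ∖ W
10 ∈ (Y △ Wᶜ) and 10 ∉ (Z ∖ W), so 10 ∉ (Y △ Wᶜ) ∩ (Z ∖ W)
10 ∉ Xᶜ and 10 ∉ ((Y △ Wᶜ) ∩ (Z ∖ W)), so 10 ∉ Xᶜ ∪ ((Y △ Wᶜ) ∩ (Z ∖ W))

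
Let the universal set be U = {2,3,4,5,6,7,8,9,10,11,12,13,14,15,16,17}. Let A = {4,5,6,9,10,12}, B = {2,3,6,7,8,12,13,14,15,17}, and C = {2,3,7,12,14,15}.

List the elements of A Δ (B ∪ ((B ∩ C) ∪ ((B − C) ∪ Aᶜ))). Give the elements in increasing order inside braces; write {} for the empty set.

{2,3,4,5,7,8,9,10,11,13,14,15,16,17}

B ∩ C = {2,3,7,12,14,15}
B − C = {6,8,13,17}
Aᶜ = {2,3,7,8,11,13,14,15,16,17}
(B − C) ∪ Aᶜ = {2,3,6,7,8,11,13,14,15,16,17}
(B ∩ C) ∪ ((B − C) ∪ Aᶜ) = {2,3,6,7,8,11,12,13,14,15,16,17}
B ∪ ((B ∩ C) ∪ ((B − C) ∪ Aᶜ)) = {2,3,6,7,8,11,12,13,14,15,16,17}
A Δ (B ∪ ((B ∩ C) ∪ ((B − C) ∪ Aᶜ))) = {2,3,4,5,7,8,9,10,11,13,14,15,16,17}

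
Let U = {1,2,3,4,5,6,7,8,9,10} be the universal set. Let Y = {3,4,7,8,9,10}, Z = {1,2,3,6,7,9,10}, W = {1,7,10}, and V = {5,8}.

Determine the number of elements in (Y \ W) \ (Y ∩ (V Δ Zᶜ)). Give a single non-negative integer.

3

Y \ W = {3,4,8,9}
Zᶜ = {4,5,8}
V Δ Zᶜ = {4}
Y ∩ (V Δ Zᶜ) = {4}
(Y \ W) \ (Y ∩ (V Δ Zᶜ)) = {3,8,9}
|(Y \ W) \ (Y ∩ (V Δ Zᶜ))| = 3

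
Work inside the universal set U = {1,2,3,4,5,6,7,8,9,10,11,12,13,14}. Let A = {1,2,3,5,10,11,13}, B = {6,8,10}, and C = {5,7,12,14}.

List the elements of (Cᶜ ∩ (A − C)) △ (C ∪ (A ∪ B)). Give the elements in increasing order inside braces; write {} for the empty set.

Cᶜ = {1,2,3,4,6,8,9,10,11,13}
A − C = {1,2,3,10,11,13}
Cᶜ ∩ (A − C) = {1,2,3,10,11,13}
A ∪ B = {1,2,3,5,6,8,10,11,13}
C ∪ (A ∪ B) = {1,2,3,5,6,7,8,10,11,12,13,14}
(Cᶜ ∩ (A − C)) △ (C ∪ (A ∪ B)) = {5,6,7,8,12,14}

{5,6,7,8,12,14}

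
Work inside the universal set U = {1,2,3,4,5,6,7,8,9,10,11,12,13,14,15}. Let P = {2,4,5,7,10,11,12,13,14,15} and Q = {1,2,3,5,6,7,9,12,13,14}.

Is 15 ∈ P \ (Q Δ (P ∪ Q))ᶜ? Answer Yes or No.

Yes

15 ∈ P and 15 ∉ Q, so 15 ∈ P ∪ Q
15 ∉ Q and 15 ∈ (P ∪ Q), so 15 ∈ Q Δ (P ∪ Q)
15 ∉ (Q Δ (P ∪ Q))ᶜ since 15 ∈ (Q Δ (P ∪ Q))
15 ∈ P and 15 ∉ (Q Δ (P ∪ Q))ᶜ, so 15 ∈ P \ (Q Δ (P ∪ Q))ᶜ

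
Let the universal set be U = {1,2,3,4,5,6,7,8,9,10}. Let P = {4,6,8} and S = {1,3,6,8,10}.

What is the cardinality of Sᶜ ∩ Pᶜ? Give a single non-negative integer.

4

Sᶜ = {2,4,5,7,9}
Pᶜ = {1,2,3,5,7,9,10}
Sᶜ ∩ Pᶜ = {2,5,7,9}
|Sᶜ ∩ Pᶜ| = 4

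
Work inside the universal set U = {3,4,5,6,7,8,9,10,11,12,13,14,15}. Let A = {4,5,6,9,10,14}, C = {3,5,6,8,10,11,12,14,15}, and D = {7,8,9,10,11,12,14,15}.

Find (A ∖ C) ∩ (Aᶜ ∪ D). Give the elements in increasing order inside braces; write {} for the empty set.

A ∖ C = {4,9}
Aᶜ = {3,7,8,11,12,13,15}
Aᶜ ∪ D = {3,7,8,9,10,11,12,13,14,15}
(A ∖ C) ∩ (Aᶜ ∪ D) = {9}

{9}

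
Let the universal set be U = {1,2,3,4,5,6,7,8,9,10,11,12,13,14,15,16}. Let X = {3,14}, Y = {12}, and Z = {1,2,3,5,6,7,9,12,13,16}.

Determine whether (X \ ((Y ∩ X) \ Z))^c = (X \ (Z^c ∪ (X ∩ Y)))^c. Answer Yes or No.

Y ∩ X = {}
(Y ∩ X) \ Z = {}
X \ ((Y ∩ X) \ Z) = {3,14}
(X \ ((Y ∩ X) \ Z))^c = {1,2,4,5,6,7,8,9,10,11,12,13,15,16}
Z^c = {4,8,10,11,14,15}
X ∩ Y = {}
Z^c ∪ (X ∩ Y) = {4,8,10,11,14,15}
X \ (Z^c ∪ (X ∩ Y)) = {3}
(X \ (Z^c ∪ (X ∩ Y)))^c = {1,2,4,5,6,7,8,9,10,11,12,13,14,15,16}
14 ∈ (X \ (Z^c ∪ (X ∩ Y)))^c but 14 ∉ (X \ ((Y ∩ X) \ Z))^c, so they differ.

No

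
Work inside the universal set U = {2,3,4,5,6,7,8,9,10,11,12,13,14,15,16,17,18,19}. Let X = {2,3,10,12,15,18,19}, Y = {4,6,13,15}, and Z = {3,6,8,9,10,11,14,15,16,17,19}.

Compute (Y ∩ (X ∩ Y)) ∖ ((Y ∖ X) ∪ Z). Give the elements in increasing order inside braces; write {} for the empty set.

{}

X ∩ Y = {15}
Y ∩ (X ∩ Y) = {15}
Y ∖ X = {4,6,13}
(Y ∖ X) ∪ Z = {3,4,6,8,9,10,11,13,14,15,16,17,19}
(Y ∩ (X ∩ Y)) ∖ ((Y ∖ X) ∪ Z) = {}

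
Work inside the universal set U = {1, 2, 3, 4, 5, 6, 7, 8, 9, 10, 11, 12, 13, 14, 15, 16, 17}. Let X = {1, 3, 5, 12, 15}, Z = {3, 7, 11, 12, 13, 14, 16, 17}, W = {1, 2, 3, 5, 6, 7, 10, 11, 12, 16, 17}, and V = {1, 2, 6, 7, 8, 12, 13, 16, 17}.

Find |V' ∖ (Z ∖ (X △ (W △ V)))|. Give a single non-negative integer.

V' = {3, 4, 5, 9, 10, 11, 14, 15}
W △ V = {3, 5, 8, 10, 11, 13}
X △ (W △ V) = {1, 8, 10, 11, 12, 13, 15}
Z ∖ (X △ (W △ V)) = {3, 7, 14, 16, 17}
V' ∖ (Z ∖ (X △ (W △ V))) = {4, 5, 9, 10, 11, 15}
|V' ∖ (Z ∖ (X △ (W △ V)))| = 6

6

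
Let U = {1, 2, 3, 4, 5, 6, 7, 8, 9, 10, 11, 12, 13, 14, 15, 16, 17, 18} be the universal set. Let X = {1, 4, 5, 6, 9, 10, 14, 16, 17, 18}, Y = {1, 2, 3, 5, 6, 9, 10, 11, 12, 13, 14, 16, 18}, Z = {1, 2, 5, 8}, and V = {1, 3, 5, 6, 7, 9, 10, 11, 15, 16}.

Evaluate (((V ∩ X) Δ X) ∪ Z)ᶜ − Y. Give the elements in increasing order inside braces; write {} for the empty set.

{7, 15}

V ∩ X = {1, 5, 6, 9, 10, 16}
(V ∩ X) Δ X = {4, 14, 17, 18}
((V ∩ X) Δ X) ∪ Z = {1, 2, 4, 5, 8, 14, 17, 18}
(((V ∩ X) Δ X) ∪ Z)ᶜ = {3, 6, 7, 9, 10, 11, 12, 13, 15, 16}
(((V ∩ X) Δ X) ∪ Z)ᶜ − Y = {7, 15}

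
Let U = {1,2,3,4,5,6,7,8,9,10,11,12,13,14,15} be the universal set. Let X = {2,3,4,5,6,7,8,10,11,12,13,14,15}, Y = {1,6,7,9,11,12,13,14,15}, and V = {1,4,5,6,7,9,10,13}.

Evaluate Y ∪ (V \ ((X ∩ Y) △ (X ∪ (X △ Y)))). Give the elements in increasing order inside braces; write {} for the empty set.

X ∩ Y = {6,7,11,12,13,14,15}
X △ Y = {1,2,3,4,5,8,9,10}
X ∪ (X △ Y) = {1,2,3,4,5,6,7,8,9,10,11,12,13,14,15}
(X ∩ Y) △ (X ∪ (X △ Y)) = {1,2,3,4,5,8,9,10}
V \ ((X ∩ Y) △ (X ∪ (X △ Y))) = {6,7,13}
Y ∪ (V \ ((X ∩ Y) △ (X ∪ (X △ Y)))) = {1,6,7,9,11,12,13,14,15}

{1,6,7,9,11,12,13,14,15}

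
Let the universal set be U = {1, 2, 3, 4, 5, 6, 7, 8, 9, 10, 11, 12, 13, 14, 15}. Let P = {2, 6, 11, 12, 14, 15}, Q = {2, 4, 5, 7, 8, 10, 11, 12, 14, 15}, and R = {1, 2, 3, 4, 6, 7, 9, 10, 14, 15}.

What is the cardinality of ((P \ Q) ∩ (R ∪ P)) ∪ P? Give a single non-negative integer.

P \ Q = {6}
R ∪ P = {1, 2, 3, 4, 6, 7, 9, 10, 11, 12, 14, 15}
(P \ Q) ∩ (R ∪ P) = {6}
((P \ Q) ∩ (R ∪ P)) ∪ P = {2, 6, 11, 12, 14, 15}
|((P \ Q) ∩ (R ∪ P)) ∪ P| = 6

6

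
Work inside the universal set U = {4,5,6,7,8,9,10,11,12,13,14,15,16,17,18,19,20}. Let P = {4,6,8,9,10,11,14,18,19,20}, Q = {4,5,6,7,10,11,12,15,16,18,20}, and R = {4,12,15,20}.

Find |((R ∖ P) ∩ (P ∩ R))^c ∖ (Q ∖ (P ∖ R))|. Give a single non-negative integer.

10

R ∖ P = {12,15}
P ∩ R = {4,20}
(R ∖ P) ∩ (P ∩ R) = {}
((R ∖ P) ∩ (P ∩ R))^c = {4,5,6,7,8,9,10,11,12,13,14,15,16,17,18,19,20}
P ∖ R = {6,8,9,10,11,14,18,19}
Q ∖ (P ∖ R) = {4,5,7,12,15,16,20}
((R ∖ P) ∩ (P ∩ R))^c ∖ (Q ∖ (P ∖ R)) = {6,8,9,10,11,13,14,17,18,19}
|((R ∖ P) ∩ (P ∩ R))^c ∖ (Q ∖ (P ∖ R))| = 10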